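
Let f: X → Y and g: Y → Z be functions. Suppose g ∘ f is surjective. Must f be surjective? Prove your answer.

not surjective

No. Take X = {0, 1}, Y = {0, 1, 2, 3, 4}, Z = {0}, f(a) = 0 for every a ∈ X, and g(b) = 0 for every b ∈ Y.
Then g ∘ f is surjective onto {0}, but 4 ∈ Y has no preimage under f, so f is not surjective.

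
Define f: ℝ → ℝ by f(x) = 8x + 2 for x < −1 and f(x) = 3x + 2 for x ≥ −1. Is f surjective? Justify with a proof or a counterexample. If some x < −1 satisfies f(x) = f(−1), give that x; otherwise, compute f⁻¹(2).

0

Both pieces are strictly increasing (slopes 8 and 3), so each is injective on its own interval.
The left piece maps (−∞, −1) onto (−∞, −6); the right piece maps [−1, ∞) onto [−1, ∞).
The union (−∞, −6) ∪ [−1, ∞) omits the interval between −6 and −1; in particular −6 has no preimage. So f is not surjective.
Because the two images are disjoint, no x < −1 has f(x) = f(−1), so we compute f⁻¹(2): 2 lies in [−1, ∞), so solve 3x + 2 = 2: x = (2 − 2)/3 = 0.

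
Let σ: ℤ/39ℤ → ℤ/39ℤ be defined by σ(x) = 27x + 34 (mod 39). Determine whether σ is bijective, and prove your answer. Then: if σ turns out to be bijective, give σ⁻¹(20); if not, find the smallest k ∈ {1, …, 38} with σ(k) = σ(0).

13

By definition, σ is injective if σ(s) = σ(t) implies s = t.
We have gcd(27, 39) = 3 > 1. Taking s = 0 and t = 13: σ(0) = 34 and σ(13) = 27·13 + 34 = 385 ≡ 34 (mod 39).
So σ(0) = σ(13) while 0 ≠ 13, therefore σ is not injective, hence not bijective.
Since σ is not bijective, we find the least positive k with σ(k) = σ(0): this means 27k ≡ 0 (mod 39), i.e. 39 ∣ 27k. Since gcd(27, 39) = 3, dividing through by 3 this holds exactly when 13 ∣ 9k, and as gcd(9, 13) = 1, exactly when 13 ∣ k.
The smallest positive such k is 13.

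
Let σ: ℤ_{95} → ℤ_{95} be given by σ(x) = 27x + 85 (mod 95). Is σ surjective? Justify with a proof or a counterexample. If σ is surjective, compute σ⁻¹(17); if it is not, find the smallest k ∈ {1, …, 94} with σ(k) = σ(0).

Since gcd(27, 95) = 1, 27 is invertible modulo 95. Euclid's algorithm: 95 = 3·27 + 14, 27 = 1·14 + 13, 14 = 1·13 + 1; back-substituting gives 1 = 88·27 − 25·95, so 27⁻¹ ≡ 88 (mod 95).
Then y ↦ 88(y − 85) is a two-sided inverse to σ, so every y ∈ ℤ_{95} has a preimage.
Therefore σ is surjective.
Since σ is surjective, we find σ⁻¹(17): we need 27x ≡ 17 − 85 ≡ 27 (mod 95). Using 27⁻¹ = 88: x ≡ 88·27 = 2376 = 25·95 + 1, so x = 1.
Check: σ(1) = 27·1 + 85 = 112 = 1·95 + 17 ≡ 17 (mod 95).

1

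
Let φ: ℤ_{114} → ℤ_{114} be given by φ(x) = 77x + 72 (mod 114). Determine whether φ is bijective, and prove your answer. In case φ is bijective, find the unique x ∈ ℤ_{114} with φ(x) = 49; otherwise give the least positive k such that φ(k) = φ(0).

53

If φ(a) = φ(b), then 77a ≡ 77b (mod 114). Because gcd(77, 114) = 1, we may cancel 77 to get a ≡ b (mod 114).
We now compute 77⁻¹ mod 114 explicitly. Euclid's algorithm: 114 = 1·77 + 37, 77 = 2·37 + 3, 37 = 12·3 + 1; back-substituting gives 1 = 77·77 − 52·114, so 77⁻¹ ≡ 77 (mod 114).
Then y ↦ 77(y − 72) is a two-sided inverse to φ, so every y ∈ ℤ_{114} has a preimage.
Therefore φ is bijective.
Since φ is bijective, we compute φ⁻¹(49): solve 77x + 72 ≡ 49 (mod 114), i.e. 77x ≡ 91 (mod 114).
Multiplying by 77⁻¹ = 77 gives x ≡ 77·91 = 7007 = 61·114 + 53 ≡ 53 (mod 114).
Check: φ(53) = 77·53 + 72 = 4153 = 36·114 + 49 ≡ 49 (mod 114).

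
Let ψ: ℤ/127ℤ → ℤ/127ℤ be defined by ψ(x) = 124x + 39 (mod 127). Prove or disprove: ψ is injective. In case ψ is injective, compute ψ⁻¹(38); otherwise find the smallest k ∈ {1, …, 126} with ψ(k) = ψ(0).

Suppose ψ(s) = ψ(t) in ℤ/127ℤ. Then 124s + 39 ≡ 124t + 39 (mod 127), therefore 124(s − t) ≡ 0 (mod 127).
Since gcd(124, 127) = 1, 124 is invertible modulo 127, therefore s − t ≡ 0 (mod 127), i.e. s = t.
So ψ is injective.
We now compute 124⁻¹ mod 127 explicitly. Euclid's algorithm: 127 = 1·124 + 3, 124 = 41·3 + 1; back-substituting gives 1 = 42·124 − 41·127, so 124⁻¹ ≡ 42 (mod 127).
Since ψ is injective, we compute ψ⁻¹(38): solve 124x + 39 ≡ 38 (mod 127), i.e. 124x ≡ 126 (mod 127).
Multiplying by 124⁻¹ = 42 gives x ≡ 42·126 = 5292 = 41·127 + 85 ≡ 85 (mod 127).
Check: ψ(85) = 124·85 + 39 = 10579 = 83·127 + 38 ≡ 38 (mod 127).

85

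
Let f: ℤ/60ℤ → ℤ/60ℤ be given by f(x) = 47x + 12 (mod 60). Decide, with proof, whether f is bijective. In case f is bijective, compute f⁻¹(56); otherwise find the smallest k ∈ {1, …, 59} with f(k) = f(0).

52

Recall: injectivity means: for all a, b in the domain, f(a) = f(b) implies a = b.
If f(a) = f(b), then 47a ≡ 47b (mod 60). Because gcd(47, 60) = 1, we may cancel 47 to get a ≡ b (mod 60).
We now compute 47⁻¹ mod 60 explicitly. Euclid's algorithm: 60 = 1·47 + 13, 47 = 3·13 + 8, 13 = 1·8 + 5, 8 = 1·5 + 3, 5 = 1·3 + 2, 3 = 1·2 + 1; back-substituting gives 1 = 23·47 − 18·60, so 47⁻¹ ≡ 23 (mod 60).
For any y ∈ ℤ/60ℤ, x = 23(y − 12) mod 60 satisfies f(x) = 47·23(y − 12) + 12 ≡ y (since 47·23 ≡ 1 mod 60). So every y has a preimage.
Thus f is bijective.
Since f is bijective, we find f⁻¹(56): we need 47x ≡ 56 − 12 ≡ 44 (mod 60). Using 47⁻¹ = 23: x ≡ 23·44 = 1012 = 16·60 + 52, so x = 52.
Check: f(52) = 47·52 + 12 = 2456 = 40·60 + 56 ≡ 56 (mod 60).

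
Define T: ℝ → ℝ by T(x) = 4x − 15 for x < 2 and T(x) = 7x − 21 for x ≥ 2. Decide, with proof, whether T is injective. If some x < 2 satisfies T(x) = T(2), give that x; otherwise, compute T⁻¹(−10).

5/4

Both pieces are strictly increasing (slopes 4 and 7), so each is injective on its own interval.
The left piece maps (−∞, 2) onto (−∞, −7); the right piece maps [2, ∞) onto [−7, ∞).
These images are disjoint, so no value is attained by both pieces. Hence T is injective.
Because the two images are disjoint, no x < 2 has T(x) = T(2), so we compute T⁻¹(−10): −10 lies in (−∞, −7), so solve 4x − 15 = −10: x = (−10 + 15)/4 = 5/4.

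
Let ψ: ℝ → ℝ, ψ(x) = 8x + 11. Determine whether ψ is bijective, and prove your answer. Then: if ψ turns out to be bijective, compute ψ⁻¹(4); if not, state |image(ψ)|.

-7/8

Recall: ψ is injective when ψ(a) = ψ(b) forces a = b.
Suppose ψ(a) = ψ(b). Then 8a + 11 = 8b + 11, thus 8a = 8b, so a = b.
For any y ∈ ℝ, x = (y − 11)/8 satisfies ψ(x) = y.
Therefore ψ is bijective.
Since ψ is bijective, we compute ψ⁻¹(4) = (4 − 11)/8 = −7/8.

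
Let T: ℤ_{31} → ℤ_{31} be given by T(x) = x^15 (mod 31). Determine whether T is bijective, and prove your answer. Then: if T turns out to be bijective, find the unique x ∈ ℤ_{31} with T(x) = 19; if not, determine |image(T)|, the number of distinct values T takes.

T(1) = 1^15 = 1.
T(2): Repeated squaring mod 31: 2^1 ≡ 2, 2^2 ≡ 2² = 4, 2^4 ≡ 4² = 16, 2^8 ≡ 16² = 256 ≡ 8. Since 15 = 8 + 4 + 2 + 1, 2^15 ≡ 8·16·4·2: 8·16 = 128 ≡ 4, then 4·4 = 16, then 16·2 = 32 ≡ 1. So 2^15 ≡ 1 (mod 31).
So T(1) = T(2) = 1 while 1 ≠ 2, thus T is not injective, hence not bijective.
Since T is not bijective, we determine |image(T)|. Computing x^15 mod 31 for each x (by repeated squaring, reducing mod 31 at every step), the values T(0), T(1), …, T(30) are: 0, 1, 1, 30, 1, 1, 30, 1, 1, 1, 1, 30, 30, 30, 1, 30, 1, 30, 1, 1, 1, 30, 30, 30, 30, 1, 30, 30, 1, 30, 30.
The distinct values are {0, 1, 30}; there are 3 of them.

3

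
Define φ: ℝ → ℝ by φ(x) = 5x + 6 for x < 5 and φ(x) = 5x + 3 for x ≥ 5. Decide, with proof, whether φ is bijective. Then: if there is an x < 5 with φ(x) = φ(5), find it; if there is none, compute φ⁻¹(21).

Both pieces are strictly increasing (slopes 5 and 5), so each is injective on its own interval.
The left piece maps (−∞, 5) onto (−∞, 31); the right piece maps [5, ∞) onto [28, ∞).
These images overlap. In particular φ(5) = 28 (right piece), and solving 5x + 6 = 28 on the left piece gives x = 22/5 < 5.
So φ(22/5) = φ(5) with 22/5 ≠ 5, and φ is not injective, hence not bijective. This x = 22/5 is the requested value below 5.

22/5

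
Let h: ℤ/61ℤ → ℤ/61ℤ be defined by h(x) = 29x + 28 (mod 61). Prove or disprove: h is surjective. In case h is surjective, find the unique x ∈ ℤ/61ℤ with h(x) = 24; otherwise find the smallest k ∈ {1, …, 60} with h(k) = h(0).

Recall that surjectivity means every element of the codomain has a preimage under h.
Since gcd(29, 61) = 1, 29 is invertible modulo 61. Euclid's algorithm: 61 = 2·29 + 3, 29 = 9·3 + 2, 3 = 1·2 + 1; back-substituting gives 1 = 40·29 − 19·61, so 29⁻¹ ≡ 40 (mod 61).
Then y ↦ 40(y − 28) is a two-sided inverse to h, so every y ∈ ℤ/61ℤ has a preimage.
Hence h is surjective.
Since h is surjective, we compute h⁻¹(24): solve 29x + 28 ≡ 24 (mod 61), i.e. 29x ≡ 57 (mod 61).
Multiplying by 29⁻¹ = 40 gives x ≡ 40·57 = 2280 = 37·61 + 23 ≡ 23 (mod 61).
Check: h(23) = 29·23 + 28 = 695 = 11·61 + 24 ≡ 24 (mod 61).

23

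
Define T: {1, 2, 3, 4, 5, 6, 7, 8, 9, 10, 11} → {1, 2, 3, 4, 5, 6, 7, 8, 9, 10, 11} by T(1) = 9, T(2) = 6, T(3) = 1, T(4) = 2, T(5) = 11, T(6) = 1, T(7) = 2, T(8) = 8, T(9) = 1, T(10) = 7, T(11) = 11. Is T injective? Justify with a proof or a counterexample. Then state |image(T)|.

T(3) = 1 = T(6) with 3 ≠ 6, so T is not injective.
The image of T is {1, 2, 6, 7, 8, 9, 11}, which has 7 elements.

7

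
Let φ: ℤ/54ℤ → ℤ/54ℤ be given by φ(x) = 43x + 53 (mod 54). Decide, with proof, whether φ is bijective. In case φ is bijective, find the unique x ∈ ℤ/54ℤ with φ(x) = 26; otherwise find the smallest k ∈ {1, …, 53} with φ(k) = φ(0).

Recall: φ is injective if φ(u) = φ(v) implies u = v.
If φ(u) = φ(v), then 43u ≡ 43v (mod 54). Because gcd(43, 54) = 1, we may cancel 43 to get u ≡ v (mod 54).
We now compute 43⁻¹ mod 54 explicitly. Euclid's algorithm: 54 = 1·43 + 11, 43 = 3·11 + 10, 11 = 1·10 + 1; back-substituting gives 1 = 49·43 − 39·54, so 43⁻¹ ≡ 49 (mod 54).
Then y ↦ 49(y − 53) is a two-sided inverse to φ, so every y ∈ ℤ/54ℤ has a preimage.
Hence φ is bijective.
Since φ is bijective, we compute φ⁻¹(26): solve 43x + 53 ≡ 26 (mod 54), i.e. 43x ≡ 27 (mod 54).
Multiplying by 43⁻¹ = 49 gives x ≡ 49·27 = 1323 = 24·54 + 27 ≡ 27 (mod 54).
Check: φ(27) = 43·27 + 53 = 1214 = 22·54 + 26 ≡ 26 (mod 54).

27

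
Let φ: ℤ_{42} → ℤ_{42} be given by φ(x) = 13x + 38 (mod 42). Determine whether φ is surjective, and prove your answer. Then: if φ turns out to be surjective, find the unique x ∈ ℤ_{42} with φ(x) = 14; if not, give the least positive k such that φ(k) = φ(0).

24

Recall that φ is surjective if every y in the codomain equals φ(x) for some x in the domain.
Since gcd(13, 42) = 1, 13 is invertible modulo 42. Euclid's algorithm: 42 = 3·13 + 3, 13 = 4·3 + 1; back-substituting gives 1 = 13·13 − 4·42, so 13⁻¹ ≡ 13 (mod 42).
Then y ↦ 13(y − 38) is a two-sided inverse to φ, so every y ∈ ℤ_{42} has a preimage.
So φ is surjective.
Since φ is surjective, we find φ⁻¹(14): we need 13x ≡ 14 − 38 ≡ 18 (mod 42). Using 13⁻¹ = 13: x ≡ 13·18 = 234 = 5·42 + 24, so x = 24.
Check: φ(24) = 13·24 + 38 = 350 = 8·42 + 14 ≡ 14 (mod 42).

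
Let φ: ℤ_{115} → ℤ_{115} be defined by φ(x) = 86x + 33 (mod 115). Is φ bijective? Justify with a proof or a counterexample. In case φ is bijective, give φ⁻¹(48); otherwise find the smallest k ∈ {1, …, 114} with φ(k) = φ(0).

55

Suppose φ(a) = φ(b) in ℤ_{115}. Then 86a + 33 ≡ 86b + 33 (mod 115), hence 86(a − b) ≡ 0 (mod 115).
Since gcd(86, 115) = 1, 86 is invertible modulo 115, so a − b ≡ 0 (mod 115), i.e. a = b.
We now compute 86⁻¹ mod 115 explicitly. Euclid's algorithm: 115 = 1·86 + 29, 86 = 2·29 + 28, 29 = 1·28 + 1; back-substituting gives 1 = 111·86 − 83·115, so 86⁻¹ ≡ 111 (mod 115).
For any y ∈ ℤ_{115}, x = 111(y − 33) mod 115 satisfies φ(x) = 86·111(y − 33) + 33 ≡ y (since 86·111 ≡ 1 mod 115). So every y has a preimage.
Hence φ is bijective.
Since φ is bijective, we compute φ⁻¹(48): solve 86x + 33 ≡ 48 (mod 115), i.e. 86x ≡ 15 (mod 115).
Multiplying by 86⁻¹ = 111 gives x ≡ 111·15 = 1665 = 14·115 + 55 ≡ 55 (mod 115).
Check: φ(55) = 86·55 + 33 = 4763 = 41·115 + 48 ≡ 48 (mod 115).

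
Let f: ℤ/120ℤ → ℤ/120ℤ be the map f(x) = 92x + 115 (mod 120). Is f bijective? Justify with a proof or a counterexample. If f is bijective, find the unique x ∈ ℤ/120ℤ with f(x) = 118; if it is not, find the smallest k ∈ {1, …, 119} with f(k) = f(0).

We have gcd(92, 120) = 4 > 1. Taking x_1 = 0 and x_2 = 30: f(0) = 115 and f(30) = 92·30 + 115 = 2875 ≡ 115 (mod 120).
So f(0) = f(30) while 0 ≠ 30, hence f is not injective, hence not bijective.
Since f is not bijective, we find the least positive k with f(k) = f(0): this means 92k ≡ 0 (mod 120), i.e. 120 ∣ 92k. Since gcd(92, 120) = 4, dividing through by 4 this holds exactly when 30 ∣ 23k, and as gcd(23, 30) = 1, exactly when 30 ∣ k.
The smallest positive such k is 30.

30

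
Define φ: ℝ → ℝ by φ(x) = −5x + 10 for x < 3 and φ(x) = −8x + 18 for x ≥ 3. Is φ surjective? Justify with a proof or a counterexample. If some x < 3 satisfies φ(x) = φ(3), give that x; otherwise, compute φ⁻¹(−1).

11/5

Both pieces are strictly decreasing (slopes −5 and −8), so each is injective on its own interval.
The left piece maps (−∞, 3) onto (−5, ∞); the right piece maps [3, ∞) onto (−∞, −6].
The union (−5, ∞) ∪ (−∞, −6] omits the interval between −5 and −6; in particular −5 has no preimage. So φ is not surjective.
Because the two images are disjoint, no x < 3 has φ(x) = φ(3), so we compute φ⁻¹(−1): −1 lies in (−5, ∞), so solve −5x + 10 = −1: x = (−1 − 10)/(−5) = 11/5.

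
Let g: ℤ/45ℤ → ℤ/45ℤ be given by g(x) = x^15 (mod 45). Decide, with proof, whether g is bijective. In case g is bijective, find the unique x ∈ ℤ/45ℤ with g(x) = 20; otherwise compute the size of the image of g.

g(0) = 0^15 = 0.
g(15): Repeated squaring mod 45: 15^1 ≡ 15, 15^2 ≡ 15² = 225 ≡ 0, 15^4 ≡ 0² = 0, 15^8 ≡ 0² = 0. Since 15 = 8 + 4 + 2 + 1, 15^15 ≡ 0·0·0·15: 0·0 = 0, then 0·0 = 0, then 0·15 = 0. So 15^15 ≡ 0 (mod 45).
So g(0) = g(15) = 0 while 0 ≠ 15, hence g is not injective, hence not bijective.
Since g is not bijective, we determine |image(g)|. Computing x^15 mod 45 for each x (by repeated squaring, reducing mod 45 at every step), the values g(0), g(1), …, g(44) are: 0, 1, 8, 27, 19, 35, 36, 28, 17, 9, 10, 26, 18, 37, 44, 0, 1, 8, 27, 19, 35, 36, 28, 17, 9, 10, 26, 18, 37, 44, 0, 1, 8, 27, 19, 35, 36, 28, 17, 9, 10, 26, 18, 37, 44.
The distinct values are {0, 1, 8, 9, 10, 17, 18, 19, 26, 27, 28, 35, 36, 37, 44}; there are 15 of them.

15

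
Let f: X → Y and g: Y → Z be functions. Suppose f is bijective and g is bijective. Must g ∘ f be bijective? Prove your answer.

Injectivity: if g(f(x_1)) = g(f(x_2)) then f(x_1) = f(x_2) (g injective) so x_1 = x_2 (f injective).
Surjectivity: for c ∈ Z pick b with g(b) = c, then a with f(a) = b; then (g ∘ f)(a) = c.
So g ∘ f is bijective.

bijective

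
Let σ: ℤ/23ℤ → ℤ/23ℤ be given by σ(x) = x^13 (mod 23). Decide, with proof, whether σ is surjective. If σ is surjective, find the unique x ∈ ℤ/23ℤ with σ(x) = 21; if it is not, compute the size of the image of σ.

Since 23 is prime, the nonzero elements of ℤ/23ℤ form a cyclic group of order 22.
As gcd(13, 22) = 1, raising to the 13th power is a bijection on this group: if u^13 ≡ v^13 then (uv^{−1})^13 = 1, and the only element of order dividing gcd(13, 22) = 1 is 1, so u = v.
With σ(0) = 0 this makes σ injective on all of ℤ/23ℤ, hence bijective (finite equal-size domain and codomain). In particular σ is surjective.
Since σ is surjective, we find the preimage of 21. The inverse of x ↦ x^13 on (ℤ/23ℤ)^× is x ↦ x^17, because 13·17 = 221 = 10·22 + 1 ≡ 1 (mod 22) and x^{22} = 1 for x ≠ 0 (Fermat). So σ⁻¹(21) = 21^17 mod 23.
Repeated squaring mod 23: 21^1 ≡ 21, 21^2 ≡ 21² = 441 ≡ 4, 21^4 ≡ 4² = 16, 21^8 ≡ 16² = 256 ≡ 3, 21^16 ≡ 3² = 9. Since 17 = 16 + 1, 21^17 ≡ 9·21: 9·21 = 189 ≡ 5. So 21^17 ≡ 5 (mod 23).
Hence σ⁻¹(21) = 5.

5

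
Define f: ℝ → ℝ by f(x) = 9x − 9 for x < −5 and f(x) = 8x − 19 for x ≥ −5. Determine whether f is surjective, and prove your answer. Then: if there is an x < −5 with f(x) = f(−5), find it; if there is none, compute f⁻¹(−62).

-50/9

Both pieces are strictly increasing (slopes 9 and 8), so each is injective on its own interval.
The left piece maps (−∞, −5) onto (−∞, −54); the right piece maps [−5, ∞) onto [−59, ∞).
The union (−∞, −54) ∪ [−59, ∞) covers ℝ, so f is surjective.
For the follow-up: the images overlap, so an x < −5 with f(x) = f(−5) exists. f(−5) = −59; solving 9x − 9 = −59 for x < −5 gives x = (−59 + 9)/9 = −50/9.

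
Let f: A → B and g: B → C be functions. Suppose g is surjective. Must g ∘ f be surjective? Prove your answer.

not surjective

No. Take A = {0}, B = C = {0, 1, 2, 3, 4}, f(0) = 0, and g = identity (surjective).
Then (g ∘ f)(0) = 0, and 4 ∈ C has no preimage under g ∘ f, so g ∘ f is not surjective.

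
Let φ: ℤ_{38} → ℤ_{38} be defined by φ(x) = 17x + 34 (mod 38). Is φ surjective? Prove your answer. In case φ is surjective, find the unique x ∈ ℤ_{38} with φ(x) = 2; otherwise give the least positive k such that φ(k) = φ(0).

Since gcd(17, 38) = 1, 17 is invertible modulo 38. Euclid's algorithm: 38 = 2·17 + 4, 17 = 4·4 + 1; back-substituting gives 1 = 9·17 − 4·38, so 17⁻¹ ≡ 9 (mod 38).
For any y ∈ ℤ_{38}, x = 9(y − 34) mod 38 satisfies φ(x) = 17·9(y − 34) + 34 ≡ y (since 17·9 ≡ 1 mod 38). So every y has a preimage.
So φ is surjective.
Since φ is surjective, we find φ⁻¹(2): we need 17x ≡ 2 − 34 ≡ 6 (mod 38). Using 17⁻¹ = 9: x ≡ 9·6 = 54 = 1·38 + 16, so x = 16.
Check: φ(16) = 17·16 + 34 = 306 = 8·38 + 2 ≡ 2 (mod 38).

16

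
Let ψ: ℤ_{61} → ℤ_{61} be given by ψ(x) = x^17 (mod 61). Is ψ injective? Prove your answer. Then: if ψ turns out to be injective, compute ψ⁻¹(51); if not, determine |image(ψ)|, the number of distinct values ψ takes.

7

Since 61 is prime, the nonzero elements of ℤ_{61} form a cyclic group of order 60.
As gcd(17, 60) = 1, raising to the 17th power is a bijection on this group: if x_1^17 ≡ x_2^17 then (x_1x_2^{−1})^17 = 1, and the only element of order dividing gcd(17, 60) = 1 is 1, so x_1 = x_2.
With ψ(0) = 0 this makes ψ injective on all of ℤ_{61}, hence bijective (finite equal-size domain and codomain). In particular ψ is injective.
Since ψ is injective, we find the preimage of 51. The inverse of x ↦ x^17 on (ℤ_{61})^× is x ↦ x^53, because 17·53 = 901 = 15·60 + 1 ≡ 1 (mod 60) and x^{60} = 1 for x ≠ 0 (Fermat). So ψ⁻¹(51) = 51^53 mod 61.
Repeated squaring mod 61: 51^1 ≡ 51, 51^2 ≡ 51² = 2601 ≡ 39, 51^4 ≡ 39² = 1521 ≡ 57, 51^8 ≡ 57² = 3249 ≡ 16, 51^16 ≡ 16² = 256 ≡ 12, 51^32 ≡ 12² = 144 ≡ 22. Since 53 = 32 + 16 + 4 + 1, 51^53 ≡ 22·12·57·51: 22·12 = 264 ≡ 20, then 20·57 = 1140 ≡ 42, then 42·51 = 2142 ≡ 7. So 51^53 ≡ 7 (mod 61).
Hence ψ⁻¹(51) = 7.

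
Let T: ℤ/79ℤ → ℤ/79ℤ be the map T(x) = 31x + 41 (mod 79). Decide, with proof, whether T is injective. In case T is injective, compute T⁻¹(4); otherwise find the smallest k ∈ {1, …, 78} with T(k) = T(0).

9

Suppose T(u) = T(v) in ℤ/79ℤ. Then 31u + 41 ≡ 31v + 41 (mod 79), hence 31(u − v) ≡ 0 (mod 79).
Since gcd(31, 79) = 1, 31 is invertible modulo 79, thus u − v ≡ 0 (mod 79), i.e. u = v.
Therefore T is injective.
We now compute 31⁻¹ mod 79 explicitly. Euclid's algorithm: 79 = 2·31 + 17, 31 = 1·17 + 14, 17 = 1·14 + 3, 14 = 4·3 + 2, 3 = 1·2 + 1; back-substituting gives 1 = 51·31 − 20·79, so 31⁻¹ ≡ 51 (mod 79).
Since T is injective, we find T⁻¹(4): we need 31x ≡ 4 − 41 ≡ 42 (mod 79). Using 31⁻¹ = 51: x ≡ 51·42 = 2142 = 27·79 + 9, so x = 9.
Check: T(9) = 31·9 + 41 = 320 = 4·79 + 4 ≡ 4 (mod 79).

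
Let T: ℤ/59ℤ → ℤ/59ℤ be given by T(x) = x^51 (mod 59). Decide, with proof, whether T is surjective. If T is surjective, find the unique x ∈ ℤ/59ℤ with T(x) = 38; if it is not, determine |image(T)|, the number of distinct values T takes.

42

Since 59 is prime, the nonzero elements of ℤ/59ℤ form a cyclic group of order 58.
As gcd(51, 58) = 1, raising to the 51st power is a bijection on this group: if s^51 ≡ t^51 then (st^{−1})^51 = 1, and the only element of order dividing gcd(51, 58) = 1 is 1, so s = t.
With T(0) = 0 this makes T injective on all of ℤ/59ℤ, hence bijective (finite equal-size domain and codomain). In particular T is surjective.
Since T is surjective, we find the preimage of 38. The inverse of x ↦ x^51 on (ℤ/59ℤ)^× is x ↦ x^33, because 51·33 = 1683 = 29·58 + 1 ≡ 1 (mod 58) and x^{58} = 1 for x ≠ 0 (Fermat). So T⁻¹(38) = 38^33 mod 59.
Repeated squaring mod 59: 38^1 ≡ 38, 38^2 ≡ 38² = 1444 ≡ 28, 38^4 ≡ 28² = 784 ≡ 17, 38^8 ≡ 17² = 289 ≡ 53, 38^16 ≡ 53² = 2809 ≡ 36, 38^32 ≡ 36² = 1296 ≡ 57. Since 33 = 32 + 1, 38^33 ≡ 57·38: 57·38 = 2166 ≡ 42. So 38^33 ≡ 42 (mod 59).
Hence T⁻¹(38) = 42.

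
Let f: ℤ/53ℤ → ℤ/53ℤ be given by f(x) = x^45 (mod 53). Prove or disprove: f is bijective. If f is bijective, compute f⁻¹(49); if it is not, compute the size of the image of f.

Since 53 is prime, the nonzero elements of ℤ/53ℤ form a cyclic group of order 52.
As gcd(45, 52) = 1, raising to the 45th power is a bijection on this group: if u^45 ≡ v^45 then (uv^{−1})^45 = 1, and the only element of order dividing gcd(45, 52) = 1 is 1, so u = v.
With f(0) = 0 this makes f injective on all of ℤ/53ℤ, hence bijective (finite equal-size domain and codomain). In particular f is bijective.
Since f is bijective, we find the preimage of 49. The inverse of x ↦ x^45 on (ℤ/53ℤ)^× is x ↦ x^37, because 45·37 = 1665 = 32·52 + 1 ≡ 1 (mod 52) and x^{52} = 1 for x ≠ 0 (Fermat). So f⁻¹(49) = 49^37 mod 53.
Repeated squaring mod 53: 49^1 ≡ 49, 49^2 ≡ 49² = 2401 ≡ 16, 49^4 ≡ 16² = 256 ≡ 44, 49^8 ≡ 44² = 1936 ≡ 28, 49^16 ≡ 28² = 784 ≡ 42, 49^32 ≡ 42² = 1764 ≡ 15. Since 37 = 32 + 4 + 1, 49^37 ≡ 15·44·49: 15·44 = 660 ≡ 24, then 24·49 = 1176 ≡ 10. So 49^37 ≡ 10 (mod 53).
Hence f⁻¹(49) = 10.

10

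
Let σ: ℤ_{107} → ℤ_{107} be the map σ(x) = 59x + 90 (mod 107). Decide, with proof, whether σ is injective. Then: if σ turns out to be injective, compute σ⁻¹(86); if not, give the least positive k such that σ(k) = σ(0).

9

If σ(a) = σ(b), then 59a ≡ 59b (mod 107). Because gcd(59, 107) = 1, we may cancel 59 to get a ≡ b (mod 107).
So σ is injective.
We now compute 59⁻¹ mod 107 explicitly. Euclid's algorithm: 107 = 1·59 + 48, 59 = 1·48 + 11, 48 = 4·11 + 4, 11 = 2·4 + 3, 4 = 1·3 + 1; back-substituting gives 1 = 78·59 − 43·107, so 59⁻¹ ≡ 78 (mod 107).
Since σ is injective, we compute σ⁻¹(86): solve 59x + 90 ≡ 86 (mod 107), i.e. 59x ≡ 103 (mod 107).
Multiplying by 59⁻¹ = 78 gives x ≡ 78·103 = 8034 = 75·107 + 9 ≡ 9 (mod 107).
Check: σ(9) = 59·9 + 90 = 621 = 5·107 + 86 ≡ 86 (mod 107).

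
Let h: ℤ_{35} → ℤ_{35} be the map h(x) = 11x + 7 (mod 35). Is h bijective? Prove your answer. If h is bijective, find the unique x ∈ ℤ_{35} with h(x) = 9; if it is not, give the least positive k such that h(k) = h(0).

32

Suppose h(s) = h(t) in ℤ_{35}. Then 11s + 7 ≡ 11t + 7 (mod 35), so 11(s − t) ≡ 0 (mod 35).
Since gcd(11, 35) = 1, 11 is invertible modulo 35, hence s − t ≡ 0 (mod 35), i.e. s = t.
We now compute 11⁻¹ mod 35 explicitly. Euclid's algorithm: 35 = 3·11 + 2, 11 = 5·2 + 1; back-substituting gives 1 = 16·11 − 5·35, so 11⁻¹ ≡ 16 (mod 35).
For any y ∈ ℤ_{35}, x = 16(y − 7) mod 35 satisfies h(x) = 11·16(y − 7) + 7 ≡ y (since 11·16 ≡ 1 mod 35). So every y has a preimage.
Thus h is bijective.
Since h is bijective, we compute h⁻¹(9): solve 11x + 7 ≡ 9 (mod 35), i.e. 11x ≡ 2 (mod 35).
Multiplying by 11⁻¹ = 16 gives x ≡ 16·2 = 32 ≡ 32 (mod 35).
Check: h(32) = 11·32 + 7 = 359 = 10·35 + 9 ≡ 9 (mod 35).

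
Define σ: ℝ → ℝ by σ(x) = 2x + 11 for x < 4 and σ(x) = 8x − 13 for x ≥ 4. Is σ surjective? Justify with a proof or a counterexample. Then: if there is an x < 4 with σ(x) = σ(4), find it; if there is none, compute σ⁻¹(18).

7/2

Both pieces are strictly increasing (slopes 2 and 8), so each is injective on its own interval.
The left piece maps (−∞, 4) onto (−∞, 19); the right piece maps [4, ∞) onto [19, ∞).
These images together cover ℝ, so σ is surjective.
Because the two images are disjoint, no x < 4 has σ(x) = σ(4), so we compute σ⁻¹(18): 18 lies in (−∞, 19), so solve 2x + 11 = 18: x = (18 − 11)/2 = 7/2.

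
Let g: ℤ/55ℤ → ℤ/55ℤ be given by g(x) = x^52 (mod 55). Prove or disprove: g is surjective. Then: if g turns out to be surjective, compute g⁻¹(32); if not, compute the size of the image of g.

12

g(4): Repeated squaring mod 55: 4^1 ≡ 4, 4^2 ≡ 4² = 16, 4^4 ≡ 16² = 256 ≡ 36, 4^8 ≡ 36² = 1296 ≡ 31, 4^16 ≡ 31² = 961 ≡ 26, 4^32 ≡ 26² = 676 ≡ 16. Since 52 = 32 + 16 + 4, 4^52 ≡ 16·26·36: 16·26 = 416 ≡ 31, then 31·36 = 1116 ≡ 16. So 4^52 ≡ 16 (mod 55).
g(7): Repeated squaring mod 55: 7^1 ≡ 7, 7^2 ≡ 7² = 49, 7^4 ≡ 49² = 2401 ≡ 36, 7^8 ≡ 36² = 1296 ≡ 31, 7^16 ≡ 31² = 961 ≡ 26, 7^32 ≡ 26² = 676 ≡ 16. Since 52 = 32 + 16 + 4, 7^52 ≡ 16·26·36: 16·26 = 416 ≡ 31, then 31·36 = 1116 ≡ 16. So 7^52 ≡ 16 (mod 55).
So g(4) = g(7) = 16 while 4 ≠ 7, therefore g is not injective.
A non-injective map from the 55-element set ℤ/55ℤ to itself takes at most 54 distinct values, so it cannot be surjective. Hence g is not surjective.
Since g is not surjective, we determine |image(g)|. Computing x^52 mod 55 for each x (by repeated squaring, reducing mod 55 at every step), the values g(0), g(1), …, g(54) are: 0, 1, 26, 31, 16, 25, 36, 16, 31, 26, 45, 11, 1, 26, 31, 5, 36, 36, 16, 31, 15, 1, 11, 1, 26, 20, 16, 36, 36, 16, 20, 26, 1, 11, 1, 15, 31, 16, 36, 36, 5, 31, 26, 1, 11, 45, 26, 31, 16, 36, 25, 16, 31, 26, 1.
The distinct values are {0, 1, 5, 11, 15, 16, 20, 25, 26, 31, 36, 45}; there are 12 of them.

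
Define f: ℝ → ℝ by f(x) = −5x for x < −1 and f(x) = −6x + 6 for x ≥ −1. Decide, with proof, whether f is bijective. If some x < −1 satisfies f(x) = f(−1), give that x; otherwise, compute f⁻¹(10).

-12/5

Both pieces are strictly decreasing (slopes −5 and −6), so each is injective on its own interval.
The left piece maps (−∞, −1) onto (5, ∞); the right piece maps [−1, ∞) onto (−∞, 12].
These images overlap. In particular f(−1) = 12 (right piece), and solving −5x = 12 on the left piece gives x = −12/5 < −1.
So f(−12/5) = f(−1) with −12/5 ≠ −1, and f is not injective, hence not bijective. This x = −12/5 is the requested value below −1.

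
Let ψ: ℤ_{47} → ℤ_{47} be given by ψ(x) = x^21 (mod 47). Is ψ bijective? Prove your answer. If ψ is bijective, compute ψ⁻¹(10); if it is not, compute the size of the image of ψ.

22

Since 47 is prime, the nonzero elements of ℤ_{47} form a cyclic group of order 46.
As gcd(21, 46) = 1, raising to the 21st power is a bijection on this group: if u^21 ≡ v^21 then (uv^{−1})^21 = 1, and the only element of order dividing gcd(21, 46) = 1 is 1, so u = v.
With ψ(0) = 0 this makes ψ injective on all of ℤ_{47}, hence bijective (finite equal-size domain and codomain). In particular ψ is bijective.
Since ψ is bijective, we find the preimage of 10. The inverse of x ↦ x^21 on (ℤ_{47})^× is x ↦ x^11, because 21·11 = 231 = 5·46 + 1 ≡ 1 (mod 46) and x^{46} = 1 for x ≠ 0 (Fermat). So ψ⁻¹(10) = 10^11 mod 47.
Repeated squaring mod 47: 10^1 ≡ 10, 10^2 ≡ 10² = 100 ≡ 6, 10^4 ≡ 6² = 36, 10^8 ≡ 36² = 1296 ≡ 27. Since 11 = 8 + 2 + 1, 10^11 ≡ 27·6·10: 27·6 = 162 ≡ 21, then 21·10 = 210 ≡ 22. So 10^11 ≡ 22 (mod 47).
Hence ψ⁻¹(10) = 22.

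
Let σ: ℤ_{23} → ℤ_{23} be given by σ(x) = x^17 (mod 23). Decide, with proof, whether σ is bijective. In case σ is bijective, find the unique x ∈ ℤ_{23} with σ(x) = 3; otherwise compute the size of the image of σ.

9

Since 23 is prime, the nonzero elements of ℤ_{23} form a cyclic group of order 22.
As gcd(17, 22) = 1, raising to the 17th power is a bijection on this group: if u^17 ≡ v^17 then (uv^{−1})^17 = 1, and the only element of order dividing gcd(17, 22) = 1 is 1, so u = v.
With σ(0) = 0 this makes σ injective on all of ℤ_{23}, hence bijective (finite equal-size domain and codomain). In particular σ is bijective.
Since σ is bijective, we find the preimage of 3. The inverse of x ↦ x^17 on (ℤ_{23})^× is x ↦ x^13, because 17·13 = 221 = 10·22 + 1 ≡ 1 (mod 22) and x^{22} = 1 for x ≠ 0 (Fermat). So σ⁻¹(3) = 3^13 mod 23.
Repeated squaring mod 23: 3^1 ≡ 3, 3^2 ≡ 3² = 9, 3^4 ≡ 9² = 81 ≡ 12, 3^8 ≡ 12² = 144 ≡ 6. Since 13 = 8 + 4 + 1, 3^13 ≡ 6·12·3: 6·12 = 72 ≡ 3, then 3·3 = 9. So 3^13 ≡ 9 (mod 23).
Hence σ⁻¹(3) = 9.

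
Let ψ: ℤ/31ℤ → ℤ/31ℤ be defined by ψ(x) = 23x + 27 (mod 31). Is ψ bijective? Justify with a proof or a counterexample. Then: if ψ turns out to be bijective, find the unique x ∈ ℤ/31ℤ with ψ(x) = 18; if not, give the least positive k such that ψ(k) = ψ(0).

Recall: ψ is injective if ψ(u) = ψ(v) implies u = v.
If ψ(u) = ψ(v), then 23u ≡ 23v (mod 31). Because gcd(23, 31) = 1, we may cancel 23 to get u ≡ v (mod 31).
We now compute 23⁻¹ mod 31 explicitly. Euclid's algorithm: 31 = 1·23 + 8, 23 = 2·8 + 7, 8 = 1·7 + 1; back-substituting gives 1 = 27·23 − 20·31, so 23⁻¹ ≡ 27 (mod 31).
For any y ∈ ℤ/31ℤ, x = 27(y − 27) mod 31 satisfies ψ(x) = 23·27(y − 27) + 27 ≡ y (since 23·27 ≡ 1 mod 31). So every y has a preimage.
So ψ is bijective.
Since ψ is bijective, we compute ψ⁻¹(18): solve 23x + 27 ≡ 18 (mod 31), i.e. 23x ≡ 22 (mod 31).
Multiplying by 23⁻¹ = 27 gives x ≡ 27·22 = 594 = 19·31 + 5 ≡ 5 (mod 31).
Check: ψ(5) = 23·5 + 27 = 142 = 4·31 + 18 ≡ 18 (mod 31).

5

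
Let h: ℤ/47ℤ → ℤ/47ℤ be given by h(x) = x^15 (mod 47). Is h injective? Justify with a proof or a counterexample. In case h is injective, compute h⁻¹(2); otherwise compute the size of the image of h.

6

Since 47 is prime, the nonzero elements of ℤ/47ℤ form a cyclic group of order 46.
As gcd(15, 46) = 1, raising to the 15th power is a bijection on this group: if u^15 ≡ v^15 then (uv^{−1})^15 = 1, and the only element of order dividing gcd(15, 46) = 1 is 1, so u = v.
With h(0) = 0 this makes h injective on all of ℤ/47ℤ, hence bijective (finite equal-size domain and codomain). In particular h is injective.
Since h is injective, we find the preimage of 2. The inverse of x ↦ x^15 on (ℤ/47ℤ)^× is x ↦ x^43, because 15·43 = 645 = 14·46 + 1 ≡ 1 (mod 46) and x^{46} = 1 for x ≠ 0 (Fermat). So h⁻¹(2) = 2^43 mod 47.
Repeated squaring mod 47: 2^1 ≡ 2, 2^2 ≡ 2² = 4, 2^4 ≡ 4² = 16, 2^8 ≡ 16² = 256 ≡ 21, 2^16 ≡ 21² = 441 ≡ 18, 2^32 ≡ 18² = 324 ≡ 42. Since 43 = 32 + 8 + 2 + 1, 2^43 ≡ 42·21·4·2: 42·21 = 882 ≡ 36, then 36·4 = 144 ≡ 3, then 3·2 = 6. So 2^43 ≡ 6 (mod 47).
Hence h⁻¹(2) = 6.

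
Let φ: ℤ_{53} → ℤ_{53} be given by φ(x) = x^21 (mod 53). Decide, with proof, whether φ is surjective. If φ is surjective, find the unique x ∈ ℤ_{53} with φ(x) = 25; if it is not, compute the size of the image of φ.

4

Since 53 is prime, the nonzero elements of ℤ_{53} form a cyclic group of order 52.
As gcd(21, 52) = 1, raising to the 21st power is a bijection on this group: if a^21 ≡ b^21 then (ab^{−1})^21 = 1, and the only element of order dividing gcd(21, 52) = 1 is 1, so a = b.
With φ(0) = 0 this makes φ injective on all of ℤ_{53}, hence bijective (finite equal-size domain and codomain). In particular φ is surjective.
Since φ is surjective, we find the preimage of 25. The inverse of x ↦ x^21 on (ℤ_{53})^× is x ↦ x^5, because 21·5 = 105 = 2·52 + 1 ≡ 1 (mod 52) and x^{52} = 1 for x ≠ 0 (Fermat). So φ⁻¹(25) = 25^5 mod 53.
Repeated squaring mod 53: 25^1 ≡ 25, 25^2 ≡ 25² = 625 ≡ 42, 25^4 ≡ 42² = 1764 ≡ 15. Since 5 = 4 + 1, 25^5 ≡ 15·25: 15·25 = 375 ≡ 4. So 25^5 ≡ 4 (mod 53).
Hence φ⁻¹(25) = 4.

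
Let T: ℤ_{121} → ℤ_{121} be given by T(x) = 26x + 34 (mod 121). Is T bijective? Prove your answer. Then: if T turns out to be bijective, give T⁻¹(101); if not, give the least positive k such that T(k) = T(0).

Recall: T is injective when T(s) = T(t) forces s = t.
Suppose T(s) = T(t) in ℤ_{121}. Then 26s + 34 ≡ 26t + 34 (mod 121), hence 26(s − t) ≡ 0 (mod 121).
Since gcd(26, 121) = 1, 26 is invertible modulo 121, so s − t ≡ 0 (mod 121), i.e. s = t.
We now compute 26⁻¹ mod 121 explicitly. Euclid's algorithm: 121 = 4·26 + 17, 26 = 1·17 + 9, 17 = 1·9 + 8, 9 = 1·8 + 1; back-substituting gives 1 = 14·26 − 3·121, so 26⁻¹ ≡ 14 (mod 121).
For any y ∈ ℤ_{121}, x = 14(y − 34) mod 121 satisfies T(x) = 26·14(y − 34) + 34 ≡ y (since 26·14 ≡ 1 mod 121). So every y has a preimage.
So T is bijective.
Since T is bijective, we compute T⁻¹(101): solve 26x + 34 ≡ 101 (mod 121), i.e. 26x ≡ 67 (mod 121).
Multiplying by 26⁻¹ = 14 gives x ≡ 14·67 = 938 = 7·121 + 91 ≡ 91 (mod 121).
Check: T(91) = 26·91 + 34 = 2400 = 19·121 + 101 ≡ 101 (mod 121).

91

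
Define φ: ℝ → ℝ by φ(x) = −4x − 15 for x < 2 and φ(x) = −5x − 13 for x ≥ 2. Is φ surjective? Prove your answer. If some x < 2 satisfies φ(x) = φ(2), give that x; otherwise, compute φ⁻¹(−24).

11/5

Both pieces are strictly decreasing (slopes −4 and −5), so each is injective on its own interval.
The left piece maps (−∞, 2) onto (−23, ∞); the right piece maps [2, ∞) onto (−∞, −23].
These images together cover ℝ, so φ is surjective.
Because the two images are disjoint, no x < 2 has φ(x) = φ(2), so we compute φ⁻¹(−24): −24 lies in (−∞, −23], so solve −5x − 13 = −24: x = (−24 + 13)/(−5) = 11/5.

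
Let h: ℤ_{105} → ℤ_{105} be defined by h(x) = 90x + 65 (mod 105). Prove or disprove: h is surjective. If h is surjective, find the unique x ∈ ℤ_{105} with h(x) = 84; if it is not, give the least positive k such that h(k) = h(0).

Since gcd(90, 105) = 15, we have 90x ≡ 0 (mod 15) for all x, so h(x) ≡ 5 (mod 15).
But 0 ≢ 5 (mod 15), so 0 ∈ ℤ_{105} has no preimage. Hence h is not surjective.
Since h is not surjective, we find the least positive k with h(k) = h(0): this means 90k ≡ 0 (mod 105), i.e. 105 ∣ 90k. Since gcd(90, 105) = 15, dividing through by 15 this holds exactly when 7 ∣ 6k, and as gcd(6, 7) = 1, exactly when 7 ∣ k.
The smallest positive such k is 7.

7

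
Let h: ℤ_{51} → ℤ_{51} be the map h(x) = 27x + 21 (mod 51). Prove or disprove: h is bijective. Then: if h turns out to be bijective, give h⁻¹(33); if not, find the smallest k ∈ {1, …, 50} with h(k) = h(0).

We have gcd(27, 51) = 3 > 1. Taking u = 0 and v = 17: h(0) = 21 and h(17) = 27·17 + 21 = 480 ≡ 21 (mod 51).
So h(0) = h(17) while 0 ≠ 17, therefore h is not injective, hence not bijective.
Since h is not bijective, we find the least positive k with h(k) = h(0): this means 27k ≡ 0 (mod 51), i.e. 51 ∣ 27k. Since gcd(27, 51) = 3, dividing through by 3 this holds exactly when 17 ∣ 9k, and as gcd(9, 17) = 1, exactly when 17 ∣ k.
The smallest positive such k is 17.

17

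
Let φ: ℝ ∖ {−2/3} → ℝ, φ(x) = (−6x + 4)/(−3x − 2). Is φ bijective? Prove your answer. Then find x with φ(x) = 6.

-4/3

If φ(x) = 2, cross-multiplying gives −3(−6x + 4) = −6(−3x − 2), which simplifies to −12 = 12 — false.  So 2 has no preimage and φ is not surjective.
Hence φ is not bijective.
Solving φ(x) = 6: cross-multiplying gives −6x + 4 = 6(−3x − 2), which rearranges to 12x = −16, so x = −4/3.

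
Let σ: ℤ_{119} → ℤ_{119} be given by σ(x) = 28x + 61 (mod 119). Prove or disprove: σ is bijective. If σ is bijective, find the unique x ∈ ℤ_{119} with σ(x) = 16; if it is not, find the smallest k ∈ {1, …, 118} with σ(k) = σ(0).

We have gcd(28, 119) = 7 > 1. Taking x_1 = 0 and x_2 = 17: σ(0) = 61 and σ(17) = 28·17 + 61 = 537 ≡ 61 (mod 119).
So σ(0) = σ(17) while 0 ≠ 17, therefore σ is not injective, hence not bijective.
Since σ is not bijective, we find the least positive k with σ(k) = σ(0): this means 28k ≡ 0 (mod 119), i.e. 119 ∣ 28k. Since gcd(28, 119) = 7, dividing through by 7 this holds exactly when 17 ∣ 4k, and as gcd(4, 17) = 1, exactly when 17 ∣ k.
The smallest positive such k is 17.

17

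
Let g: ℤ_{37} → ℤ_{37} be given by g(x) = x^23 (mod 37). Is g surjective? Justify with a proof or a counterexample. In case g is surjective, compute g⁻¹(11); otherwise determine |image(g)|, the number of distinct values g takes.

27

Since 37 is prime, the nonzero elements of ℤ_{37} form a cyclic group of order 36.
As gcd(23, 36) = 1, raising to the 23rd power is a bijection on this group: if a^23 ≡ b^23 then (ab^{−1})^23 = 1, and the only element of order dividing gcd(23, 36) = 1 is 1, so a = b.
With g(0) = 0 this makes g injective on all of ℤ_{37}, hence bijective (finite equal-size domain and codomain). In particular g is surjective.
Since g is surjective, we find the preimage of 11. The inverse of x ↦ x^23 on (ℤ_{37})^× is x ↦ x^11, because 23·11 = 253 = 7·36 + 1 ≡ 1 (mod 36) and x^{36} = 1 for x ≠ 0 (Fermat). So g⁻¹(11) = 11^11 mod 37.
Repeated squaring mod 37: 11^1 ≡ 11, 11^2 ≡ 11² = 121 ≡ 10, 11^4 ≡ 10² = 100 ≡ 26, 11^8 ≡ 26² = 676 ≡ 10. Since 11 = 8 + 2 + 1, 11^11 ≡ 10·10·11: 10·10 = 100 ≡ 26, then 26·11 = 286 ≡ 27. So 11^11 ≡ 27 (mod 37).
Hence g⁻¹(11) = 27.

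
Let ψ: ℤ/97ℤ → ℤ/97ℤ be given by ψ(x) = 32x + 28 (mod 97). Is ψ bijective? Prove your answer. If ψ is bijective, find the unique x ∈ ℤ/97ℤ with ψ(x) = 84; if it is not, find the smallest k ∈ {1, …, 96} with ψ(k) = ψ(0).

Suppose ψ(s) = ψ(t) in ℤ/97ℤ. Then 32s + 28 ≡ 32t + 28 (mod 97), therefore 32(s − t) ≡ 0 (mod 97).
Since gcd(32, 97) = 1, 32 is invertible modulo 97, therefore s − t ≡ 0 (mod 97), i.e. s = t.
We now compute 32⁻¹ mod 97 explicitly. Euclid's algorithm: 97 = 3·32 + 1; back-substituting gives 1 = 94·32 − 31·97, so 32⁻¹ ≡ 94 (mod 97).
Then y ↦ 94(y − 28) is a two-sided inverse to ψ, so every y ∈ ℤ/97ℤ has a preimage.
So ψ is bijective.
Since ψ is bijective, we compute ψ⁻¹(84): solve 32x + 28 ≡ 84 (mod 97), i.e. 32x ≡ 56 (mod 97).
Multiplying by 32⁻¹ = 94 gives x ≡ 94·56 = 5264 = 54·97 + 26 ≡ 26 (mod 97).
Check: ψ(26) = 32·26 + 28 = 860 = 8·97 + 84 ≡ 84 (mod 97).

26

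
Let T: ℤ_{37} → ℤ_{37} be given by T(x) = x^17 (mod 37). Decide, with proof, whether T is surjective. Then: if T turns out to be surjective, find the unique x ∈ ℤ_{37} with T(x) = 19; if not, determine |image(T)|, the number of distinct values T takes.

35

Since 37 is prime, the nonzero elements of ℤ_{37} form a cyclic group of order 36.
As gcd(17, 36) = 1, raising to the 17th power is a bijection on this group: if s^17 ≡ t^17 then (st^{−1})^17 = 1, and the only element of order dividing gcd(17, 36) = 1 is 1, so s = t.
With T(0) = 0 this makes T injective on all of ℤ_{37}, hence bijective (finite equal-size domain and codomain). In particular T is surjective.
Since T is surjective, we find the preimage of 19. The inverse of x ↦ x^17 on (ℤ_{37})^× is x ↦ x^17, because 17·17 = 289 = 8·36 + 1 ≡ 1 (mod 36) and x^{36} = 1 for x ≠ 0 (Fermat). So T⁻¹(19) = 19^17 mod 37.
Repeated squaring mod 37: 19^1 ≡ 19, 19^2 ≡ 19² = 361 ≡ 28, 19^4 ≡ 28² = 784 ≡ 7, 19^8 ≡ 7² = 49 ≡ 12, 19^16 ≡ 12² = 144 ≡ 33. Since 17 = 16 + 1, 19^17 ≡ 33·19: 33·19 = 627 ≡ 35. So 19^17 ≡ 35 (mod 37).
Hence T⁻¹(19) = 35.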